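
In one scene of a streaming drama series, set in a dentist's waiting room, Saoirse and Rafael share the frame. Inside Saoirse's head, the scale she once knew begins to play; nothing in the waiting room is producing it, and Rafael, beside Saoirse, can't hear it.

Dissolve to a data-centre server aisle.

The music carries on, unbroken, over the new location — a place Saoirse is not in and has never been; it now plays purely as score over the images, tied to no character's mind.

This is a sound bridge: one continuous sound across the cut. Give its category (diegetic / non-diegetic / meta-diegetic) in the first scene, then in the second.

Scene one: the music exists only inside Saoirse's mind; Rafael can't hear it → meta-diegetic.
Scene two: it's detached from Saoirse entirely and plays over unrelated images with no in-world source — conventional underscore → non-diegetic.

meta-diegetic, non-diegetic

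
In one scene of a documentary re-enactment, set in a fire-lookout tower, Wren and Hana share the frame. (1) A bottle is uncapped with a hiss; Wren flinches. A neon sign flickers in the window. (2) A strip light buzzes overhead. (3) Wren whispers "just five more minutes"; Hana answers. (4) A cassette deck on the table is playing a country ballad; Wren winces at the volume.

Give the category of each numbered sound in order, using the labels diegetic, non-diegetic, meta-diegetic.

(1) is diegetic: the sound comes from a bottle physically present in the location.
(2) is diegetic: a strip light is part of the location's real environment.
(3) is diegetic: spoken by a character present in the story world.
(4) a cassette deck is a physical source in the scene and Wren reacts to it → diegetic.

diegetic, diegetic, diegetic, diegetic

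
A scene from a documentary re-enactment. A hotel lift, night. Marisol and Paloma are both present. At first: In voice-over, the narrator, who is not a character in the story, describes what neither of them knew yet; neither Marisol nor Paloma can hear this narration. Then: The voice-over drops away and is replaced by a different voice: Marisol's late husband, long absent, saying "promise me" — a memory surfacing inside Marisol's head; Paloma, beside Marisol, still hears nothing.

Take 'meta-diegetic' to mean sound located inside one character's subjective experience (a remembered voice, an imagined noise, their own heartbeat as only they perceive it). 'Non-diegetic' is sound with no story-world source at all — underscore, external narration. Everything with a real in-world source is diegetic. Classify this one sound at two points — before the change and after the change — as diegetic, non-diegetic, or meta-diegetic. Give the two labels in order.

non-diegetic, meta-diegetic

Before the change: the external narrator addresses only the audience — outside the story world → non-diegetic.
After the change: the replacement voice is a memory inside Marisol's mind specifically → meta-diegetic.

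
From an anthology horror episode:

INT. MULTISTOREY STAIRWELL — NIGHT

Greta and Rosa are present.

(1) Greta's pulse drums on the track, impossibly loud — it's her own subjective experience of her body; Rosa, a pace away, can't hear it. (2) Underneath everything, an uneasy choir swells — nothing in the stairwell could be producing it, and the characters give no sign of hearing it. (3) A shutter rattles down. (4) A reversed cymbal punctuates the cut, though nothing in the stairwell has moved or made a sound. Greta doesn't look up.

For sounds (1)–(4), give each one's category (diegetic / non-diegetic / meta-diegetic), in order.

(1) is meta-diegetic: point-of-audition from inside Greta's body; not a sound in the room.
Sound (2): nothing in the stairwell produces it and the characters don't hear it — pure soundtrack, so non-diegetic.
Sound (3): an in-world source (a shutter); characters could hear it, so diegetic.
Sound (4): nothing in the scene produces it; it's an accent added for the audience, so non-diegetic.

meta-diegetic, non-diegetic, diegetic, non-diegetic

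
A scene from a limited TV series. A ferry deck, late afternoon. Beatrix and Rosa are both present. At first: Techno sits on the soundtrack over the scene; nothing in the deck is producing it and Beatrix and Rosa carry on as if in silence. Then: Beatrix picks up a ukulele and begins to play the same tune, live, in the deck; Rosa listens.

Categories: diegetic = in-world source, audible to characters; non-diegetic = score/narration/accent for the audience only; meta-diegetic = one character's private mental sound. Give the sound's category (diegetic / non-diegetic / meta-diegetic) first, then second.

First: no in-world source exists and no character can hear it — underscore → non-diegetic.
Second: a ukulele is now a real source in the story world and the characters hear it → diegetic.

non-diegetic, diegetic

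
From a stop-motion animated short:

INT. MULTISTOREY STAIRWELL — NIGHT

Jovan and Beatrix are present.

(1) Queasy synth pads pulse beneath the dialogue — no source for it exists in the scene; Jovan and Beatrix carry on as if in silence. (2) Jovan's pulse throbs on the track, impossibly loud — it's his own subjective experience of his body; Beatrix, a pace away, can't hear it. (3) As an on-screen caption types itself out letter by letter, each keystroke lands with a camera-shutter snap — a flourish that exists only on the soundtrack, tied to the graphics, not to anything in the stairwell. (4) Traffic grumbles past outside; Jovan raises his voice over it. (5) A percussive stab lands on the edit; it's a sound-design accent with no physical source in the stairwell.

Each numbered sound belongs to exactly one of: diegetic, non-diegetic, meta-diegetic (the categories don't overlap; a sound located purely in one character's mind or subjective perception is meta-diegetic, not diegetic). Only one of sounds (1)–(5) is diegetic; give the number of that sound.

4

Sound (1): score with no on-screen or off-screen source; it exists for the audience alone, so non-diegetic.
(2) is meta-diegetic: it's Jovan's internal bodily sensation rendered as sound; only Jovan 'hears' it.
(3) is non-diegetic: sound married to a title/caption — outside the diegesis by definition.
(4) traffic is part of the location's real environment → diegetic.
(5) an editorial stinger — it belongs to the cut, not the story world → non-diegetic.
Only (4) is diegetic.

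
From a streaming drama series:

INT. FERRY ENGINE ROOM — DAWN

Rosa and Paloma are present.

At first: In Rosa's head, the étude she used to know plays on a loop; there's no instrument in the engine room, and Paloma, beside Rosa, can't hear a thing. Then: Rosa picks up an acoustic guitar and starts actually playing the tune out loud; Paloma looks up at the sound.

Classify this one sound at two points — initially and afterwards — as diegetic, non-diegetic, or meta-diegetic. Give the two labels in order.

Initially: the tune exists only as Rosa's private memory; Paloma can't hear it → meta-diegetic.
Afterwards: Rosa is now producing it live on an acoustic guitar, in the room, and Paloma hears it → diegetic.

meta-diegetic, diegetic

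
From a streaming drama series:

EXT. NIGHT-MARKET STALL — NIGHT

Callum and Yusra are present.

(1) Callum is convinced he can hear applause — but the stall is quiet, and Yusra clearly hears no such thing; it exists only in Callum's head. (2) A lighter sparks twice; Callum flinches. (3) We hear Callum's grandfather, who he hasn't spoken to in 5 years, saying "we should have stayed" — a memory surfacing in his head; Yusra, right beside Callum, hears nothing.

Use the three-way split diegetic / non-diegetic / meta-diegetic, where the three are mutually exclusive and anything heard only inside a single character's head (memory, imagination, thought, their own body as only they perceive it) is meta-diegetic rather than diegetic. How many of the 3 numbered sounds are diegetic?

Sound (1): subjective to Callum: the stall is silent and Yusra hears nothing, so meta-diegetic.
(2) a lighter is a real object/event in the scene's world → diegetic.
(3) it's Callum's recollection rendered as sound; the other character can't hear it → meta-diegetic.
So 1 of the 3 is diegetic: (2).

1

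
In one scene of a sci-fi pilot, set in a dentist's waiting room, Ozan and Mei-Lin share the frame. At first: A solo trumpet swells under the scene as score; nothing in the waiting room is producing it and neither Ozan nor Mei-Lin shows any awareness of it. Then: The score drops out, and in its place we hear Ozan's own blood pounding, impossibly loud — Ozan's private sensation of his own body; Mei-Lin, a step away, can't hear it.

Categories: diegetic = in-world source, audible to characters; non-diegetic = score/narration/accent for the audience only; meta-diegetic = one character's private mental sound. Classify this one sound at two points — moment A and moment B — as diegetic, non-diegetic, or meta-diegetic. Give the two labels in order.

non-diegetic, meta-diegetic

Moment A: underscore with no in-world source, inaudible to the characters → non-diegetic.
Moment B: the body sound is Ozan's subjective perception alone — Mei-Lin can't hear it → meta-diegetic.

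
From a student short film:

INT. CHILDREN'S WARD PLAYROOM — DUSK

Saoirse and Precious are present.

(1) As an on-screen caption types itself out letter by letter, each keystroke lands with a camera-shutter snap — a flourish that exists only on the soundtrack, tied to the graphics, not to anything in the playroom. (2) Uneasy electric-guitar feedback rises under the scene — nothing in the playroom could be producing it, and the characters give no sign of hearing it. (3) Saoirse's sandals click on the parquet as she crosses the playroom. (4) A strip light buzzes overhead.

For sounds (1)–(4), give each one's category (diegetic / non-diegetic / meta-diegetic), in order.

(1) it accompanies on-screen graphics, not anything inside the story world → non-diegetic.
(2) score with no on-screen or off-screen source; it exists for the audience alone → non-diegetic.
(3) is diegetic: Saoirse's footsteps are produced in the story world.
Sound (4): it's the actual ambient sound of the location, so diegetic.

non-diegetic, non-diegetic, diegetic, diegetic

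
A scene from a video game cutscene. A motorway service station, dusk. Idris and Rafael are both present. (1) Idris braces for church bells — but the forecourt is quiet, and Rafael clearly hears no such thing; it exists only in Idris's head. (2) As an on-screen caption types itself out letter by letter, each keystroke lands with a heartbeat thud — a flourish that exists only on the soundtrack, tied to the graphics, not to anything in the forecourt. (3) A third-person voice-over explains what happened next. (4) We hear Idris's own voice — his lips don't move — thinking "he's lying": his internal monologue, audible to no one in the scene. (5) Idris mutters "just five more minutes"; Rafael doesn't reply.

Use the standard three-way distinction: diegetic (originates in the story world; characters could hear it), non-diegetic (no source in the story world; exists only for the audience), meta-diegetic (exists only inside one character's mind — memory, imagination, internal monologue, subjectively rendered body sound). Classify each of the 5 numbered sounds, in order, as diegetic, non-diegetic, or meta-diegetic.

(1) is meta-diegetic: subjective to Idris: the forecourt is silent and Rafael hears nothing.
(2) is non-diegetic: it accompanies on-screen graphics, not anything inside the story world.
Sound (3): external voice-over — not a character, not heard by anyone in the scene, so non-diegetic.
Sound (4): internal monologue — inside Idris's mind, not spoken into the scene, so meta-diegetic.
(5) spoken by a character present in the story world → diegetic.

meta-diegetic, non-diegetic, non-diegetic, meta-diegetic, diegetic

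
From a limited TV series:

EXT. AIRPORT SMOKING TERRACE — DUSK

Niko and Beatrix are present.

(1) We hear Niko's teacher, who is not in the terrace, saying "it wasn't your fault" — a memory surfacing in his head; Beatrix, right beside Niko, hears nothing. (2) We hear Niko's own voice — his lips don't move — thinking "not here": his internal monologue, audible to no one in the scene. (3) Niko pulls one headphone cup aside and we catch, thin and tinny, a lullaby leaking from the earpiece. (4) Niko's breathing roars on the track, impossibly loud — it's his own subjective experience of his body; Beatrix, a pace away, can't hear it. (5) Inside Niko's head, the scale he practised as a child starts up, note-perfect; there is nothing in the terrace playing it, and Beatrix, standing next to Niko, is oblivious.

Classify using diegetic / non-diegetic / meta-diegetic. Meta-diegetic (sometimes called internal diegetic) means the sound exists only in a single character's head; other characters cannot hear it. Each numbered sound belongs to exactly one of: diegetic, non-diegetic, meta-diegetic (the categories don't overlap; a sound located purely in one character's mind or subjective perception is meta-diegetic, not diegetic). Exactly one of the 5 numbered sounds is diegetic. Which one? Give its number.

3

(1) it's Niko's recollection rendered as sound; the other character can't hear it → meta-diegetic.
Sound (2): internal monologue — inside Niko's mind, not spoken into the scene, so meta-diegetic.
Sound (3): the earpiece is a real device on Niko's head — source music, so diegetic.
(4) a subjective body sound — Niko's private perception, inaudible to Beatrix → meta-diegetic.
(5) remembered music, private to Niko — Beatrix is oblivious because it isn't in the room → meta-diegetic.
Only (3) is diegetic.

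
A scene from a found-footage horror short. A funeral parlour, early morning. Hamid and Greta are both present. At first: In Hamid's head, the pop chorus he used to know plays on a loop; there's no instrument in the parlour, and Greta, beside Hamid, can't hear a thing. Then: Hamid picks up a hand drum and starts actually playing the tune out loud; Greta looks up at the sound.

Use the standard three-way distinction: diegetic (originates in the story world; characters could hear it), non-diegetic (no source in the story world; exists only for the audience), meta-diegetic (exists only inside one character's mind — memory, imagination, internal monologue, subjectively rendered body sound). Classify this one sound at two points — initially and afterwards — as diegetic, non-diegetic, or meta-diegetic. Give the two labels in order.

meta-diegetic, diegetic

Initially: the tune exists only as Hamid's private memory; Greta can't hear it → meta-diegetic.
Afterwards: Hamid is now producing it live on a hand drum, in the room, and Greta hears it → diegetic.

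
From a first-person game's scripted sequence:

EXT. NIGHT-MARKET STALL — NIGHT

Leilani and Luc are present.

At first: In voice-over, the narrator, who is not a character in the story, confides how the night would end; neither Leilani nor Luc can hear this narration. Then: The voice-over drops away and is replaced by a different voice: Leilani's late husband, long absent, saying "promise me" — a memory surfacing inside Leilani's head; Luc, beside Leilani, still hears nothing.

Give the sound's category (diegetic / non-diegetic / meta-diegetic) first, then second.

First: the external narrator addresses only the audience — outside the story world → non-diegetic.
Second: the replacement voice is a memory inside Leilani's mind specifically → meta-diegetic.

non-diegetic, meta-diegetic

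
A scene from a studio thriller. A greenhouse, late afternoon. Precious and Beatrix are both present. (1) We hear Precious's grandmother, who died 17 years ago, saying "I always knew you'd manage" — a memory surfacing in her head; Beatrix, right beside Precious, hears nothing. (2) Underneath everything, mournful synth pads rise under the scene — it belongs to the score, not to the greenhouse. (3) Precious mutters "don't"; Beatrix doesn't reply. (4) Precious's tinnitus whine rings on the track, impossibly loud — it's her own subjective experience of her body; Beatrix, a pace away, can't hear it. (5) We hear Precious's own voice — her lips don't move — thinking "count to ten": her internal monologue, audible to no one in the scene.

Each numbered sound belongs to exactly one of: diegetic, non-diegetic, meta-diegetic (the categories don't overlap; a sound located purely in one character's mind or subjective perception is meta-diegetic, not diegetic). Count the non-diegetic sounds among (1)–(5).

1

(1) is meta-diegetic: the voice is a memory playing only inside Precious's mind; Beatrix can't hear it.
Sound (2): nothing in the greenhouse produces it and the characters don't hear it — pure soundtrack, so non-diegetic.
Sound (3): spoken by a character present in the story world, so diegetic.
Sound (4): point-of-audition from inside Precious's body; not a sound in the room, so meta-diegetic.
Sound (5): it's Precious's unspoken thought, heard only by the audience via her subjectivity, so meta-diegetic.
So 1 of the 5 is non-diegetic: (2).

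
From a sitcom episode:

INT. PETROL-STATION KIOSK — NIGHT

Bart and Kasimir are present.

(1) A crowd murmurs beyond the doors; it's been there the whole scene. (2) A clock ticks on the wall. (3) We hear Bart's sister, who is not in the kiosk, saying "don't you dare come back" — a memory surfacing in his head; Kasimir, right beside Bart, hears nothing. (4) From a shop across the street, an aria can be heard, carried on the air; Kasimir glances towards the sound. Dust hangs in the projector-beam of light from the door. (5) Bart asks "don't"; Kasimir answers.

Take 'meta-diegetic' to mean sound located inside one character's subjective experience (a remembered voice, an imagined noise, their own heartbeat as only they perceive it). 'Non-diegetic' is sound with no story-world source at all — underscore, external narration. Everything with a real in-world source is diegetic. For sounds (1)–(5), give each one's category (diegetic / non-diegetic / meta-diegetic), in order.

diegetic, diegetic, meta-diegetic, diegetic, diegetic

Sound (1): a crowd is part of the location's real environment, so diegetic.
Sound (2): the sound comes from a clock physically present in the location, so diegetic.
Sound (3): the voice is a memory playing only inside Bart's mind; Kasimir can't hear it, so meta-diegetic.
Sound (4): it's coming from a shop across the street — a location within the story world — and Kasimir reacts, so diegetic.
(5) is diegetic: spoken by a character present in the story world.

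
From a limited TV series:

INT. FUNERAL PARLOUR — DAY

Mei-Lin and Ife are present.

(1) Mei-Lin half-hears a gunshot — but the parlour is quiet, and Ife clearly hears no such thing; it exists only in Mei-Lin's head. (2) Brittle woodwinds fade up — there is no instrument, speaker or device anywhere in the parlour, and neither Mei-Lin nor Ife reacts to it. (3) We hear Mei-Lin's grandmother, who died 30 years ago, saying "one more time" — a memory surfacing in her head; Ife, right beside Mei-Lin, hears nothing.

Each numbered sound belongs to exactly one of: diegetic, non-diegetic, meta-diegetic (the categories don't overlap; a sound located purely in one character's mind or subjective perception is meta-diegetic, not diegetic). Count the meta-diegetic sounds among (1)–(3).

2

(1) Mei-Lin alone 'hears' it — an imagined sound, not present in the space → meta-diegetic.
(2) is non-diegetic: it has no source in the story world and no character can hear it — it's underscore.
(3) is meta-diegetic: the voice is a memory playing only inside Mei-Lin's mind; Ife can't hear it.
Meta-diegetic: (1), (3) — that's 2.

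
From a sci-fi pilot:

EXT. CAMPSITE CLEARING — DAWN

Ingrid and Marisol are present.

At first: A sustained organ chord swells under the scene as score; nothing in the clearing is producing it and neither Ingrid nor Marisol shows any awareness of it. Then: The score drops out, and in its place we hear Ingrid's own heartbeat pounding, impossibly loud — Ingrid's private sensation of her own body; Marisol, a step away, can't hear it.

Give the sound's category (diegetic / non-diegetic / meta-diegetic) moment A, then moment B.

non-diegetic, meta-diegetic

Moment A: underscore with no in-world source, inaudible to the characters → non-diegetic.
Moment B: the body sound is Ingrid's subjective perception alone — Marisol can't hear it → meta-diegetic.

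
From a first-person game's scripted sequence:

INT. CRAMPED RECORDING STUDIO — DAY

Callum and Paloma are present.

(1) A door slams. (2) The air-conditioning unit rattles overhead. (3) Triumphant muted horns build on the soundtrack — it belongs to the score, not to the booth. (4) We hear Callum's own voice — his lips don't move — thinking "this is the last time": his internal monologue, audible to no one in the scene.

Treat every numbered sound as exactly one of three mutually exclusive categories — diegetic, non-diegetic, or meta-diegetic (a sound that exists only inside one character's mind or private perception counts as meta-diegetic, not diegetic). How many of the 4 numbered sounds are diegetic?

(1) is diegetic: a door is a real object/event in the scene's world.
(2) is diegetic: it's the actual ambient sound of the location.
(3) is non-diegetic: score with no on-screen or off-screen source; it exists for the audience alone.
(4) is meta-diegetic: Callum's thought-voice: a private mental sound no other character can hear.
Diegetic: (1), (2) — that's 2.

2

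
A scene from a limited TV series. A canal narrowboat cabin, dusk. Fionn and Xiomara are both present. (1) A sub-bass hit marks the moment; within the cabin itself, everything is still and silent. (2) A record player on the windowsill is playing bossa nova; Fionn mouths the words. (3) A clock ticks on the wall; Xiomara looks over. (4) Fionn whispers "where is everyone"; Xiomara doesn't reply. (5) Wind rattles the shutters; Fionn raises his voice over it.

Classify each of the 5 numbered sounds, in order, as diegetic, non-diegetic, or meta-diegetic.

non-diegetic, diegetic, diegetic, diegetic, diegetic

(1) is non-diegetic: it's a sound-design accent with no in-world source; no one in the scene can hear it.
(2) is diegetic: source music from a record player, which exists in the story world.
Sound (3): an in-world source (a clock); characters could hear it, so diegetic.
(4) on-screen dialogue — Fionn speaks and Xiomara is there to hear → diegetic.
Sound (5): wind is part of the location's real environment, so diegetic.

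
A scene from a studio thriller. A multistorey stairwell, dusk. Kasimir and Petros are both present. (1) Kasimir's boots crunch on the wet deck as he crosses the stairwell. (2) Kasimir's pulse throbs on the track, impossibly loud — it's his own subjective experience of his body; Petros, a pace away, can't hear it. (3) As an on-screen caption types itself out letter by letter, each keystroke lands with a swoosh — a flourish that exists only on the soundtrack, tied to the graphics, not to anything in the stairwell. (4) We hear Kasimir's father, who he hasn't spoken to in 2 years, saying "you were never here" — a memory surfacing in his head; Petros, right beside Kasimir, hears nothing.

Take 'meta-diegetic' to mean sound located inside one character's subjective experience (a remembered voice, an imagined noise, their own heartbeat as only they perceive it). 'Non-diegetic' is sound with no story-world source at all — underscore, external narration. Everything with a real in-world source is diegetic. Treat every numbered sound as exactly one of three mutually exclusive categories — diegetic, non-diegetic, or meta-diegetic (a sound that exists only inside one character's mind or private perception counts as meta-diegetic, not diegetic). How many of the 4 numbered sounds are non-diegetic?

1

(1) is diegetic: a character's body making contact with the set — an in-world sound.
Sound (2): it's Kasimir's internal bodily sensation rendered as sound; only Kasimir 'hears' it, so meta-diegetic.
(3) sound married to a title/caption — outside the diegesis by definition → non-diegetic.
Sound (4): it's Kasimir's recollection rendered as sound; the other character can't hear it, so meta-diegetic.
So 1 of the 4 is non-diegetic: (3).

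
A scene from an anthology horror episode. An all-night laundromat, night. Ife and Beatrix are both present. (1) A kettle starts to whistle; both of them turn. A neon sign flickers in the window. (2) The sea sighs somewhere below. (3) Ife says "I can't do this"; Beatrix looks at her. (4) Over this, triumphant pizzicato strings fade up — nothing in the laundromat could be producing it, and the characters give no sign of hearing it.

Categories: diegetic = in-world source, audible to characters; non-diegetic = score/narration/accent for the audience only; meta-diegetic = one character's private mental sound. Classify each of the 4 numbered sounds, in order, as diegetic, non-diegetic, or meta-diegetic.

Sound (1): a kettle is a real object/event in the scene's world, so diegetic.
(2) ambient/room sound belonging to the story's physical space → diegetic.
(3) is diegetic: Ife is a character speaking aloud in the scene.
Sound (4): score with no on-screen or off-screen source; it exists for the audience alone, so non-diegetic.

diegetic, diegetic, diegetic, non-diegetic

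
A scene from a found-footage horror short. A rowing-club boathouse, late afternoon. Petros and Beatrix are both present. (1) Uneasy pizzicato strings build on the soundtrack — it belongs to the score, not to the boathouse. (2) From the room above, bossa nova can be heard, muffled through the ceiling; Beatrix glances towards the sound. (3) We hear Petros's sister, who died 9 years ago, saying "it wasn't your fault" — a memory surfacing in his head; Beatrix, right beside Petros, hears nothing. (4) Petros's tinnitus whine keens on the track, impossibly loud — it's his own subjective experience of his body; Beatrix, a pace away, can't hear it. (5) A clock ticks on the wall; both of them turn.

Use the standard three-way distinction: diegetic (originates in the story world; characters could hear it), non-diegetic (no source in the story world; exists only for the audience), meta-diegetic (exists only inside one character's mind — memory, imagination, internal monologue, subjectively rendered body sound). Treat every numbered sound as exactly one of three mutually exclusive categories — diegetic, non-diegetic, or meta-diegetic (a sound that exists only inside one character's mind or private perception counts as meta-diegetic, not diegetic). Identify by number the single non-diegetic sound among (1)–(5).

1

(1) is non-diegetic: it has no source in the story world and no character can hear it — it's underscore.
Sound (2): off-screen diegetic: the source is out of frame but still in the story's space, so diegetic.
(3) is meta-diegetic: a remembered line, private to Petros — not present in the room, not audible to Beatrix.
(4) is meta-diegetic: it's Petros's internal bodily sensation rendered as sound; only Petros 'hears' it.
(5) is diegetic: the sound comes from a clock physically present in the location.
Only (1) is non-diegetic.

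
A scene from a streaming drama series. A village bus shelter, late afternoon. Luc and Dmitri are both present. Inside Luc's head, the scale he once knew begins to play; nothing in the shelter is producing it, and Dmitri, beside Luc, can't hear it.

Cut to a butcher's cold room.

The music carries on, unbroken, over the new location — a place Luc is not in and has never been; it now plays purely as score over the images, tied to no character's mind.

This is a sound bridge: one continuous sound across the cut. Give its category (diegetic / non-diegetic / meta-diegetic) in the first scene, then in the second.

meta-diegetic, non-diegetic

Scene one: the music exists only inside Luc's mind; Dmitri can't hear it → meta-diegetic.
Scene two: it's detached from Luc entirely and plays over unrelated images with no in-world source — conventional underscore → non-diegetic.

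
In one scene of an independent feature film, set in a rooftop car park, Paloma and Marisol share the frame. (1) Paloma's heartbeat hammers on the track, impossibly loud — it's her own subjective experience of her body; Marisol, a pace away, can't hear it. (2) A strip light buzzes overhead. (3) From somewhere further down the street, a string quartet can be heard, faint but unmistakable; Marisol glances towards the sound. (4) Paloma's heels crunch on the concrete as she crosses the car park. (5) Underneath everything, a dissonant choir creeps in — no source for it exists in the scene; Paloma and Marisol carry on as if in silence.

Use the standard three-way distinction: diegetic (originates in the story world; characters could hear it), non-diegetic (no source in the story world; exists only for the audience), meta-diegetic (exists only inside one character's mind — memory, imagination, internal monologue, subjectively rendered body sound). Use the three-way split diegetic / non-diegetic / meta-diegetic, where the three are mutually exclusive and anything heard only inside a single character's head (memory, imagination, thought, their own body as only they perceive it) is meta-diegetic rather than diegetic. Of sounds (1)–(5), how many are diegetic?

3

(1) is meta-diegetic: it's Paloma's internal bodily sensation rendered as sound; only Paloma 'hears' it.
Sound (2): it's the actual ambient sound of the location, so diegetic.
(3) it's coming from somewhere further down the street — a location within the story world — and Marisol reacts → diegetic.
(4) is diegetic: a character's body making contact with the set — an in-world sound.
(5) is non-diegetic: nothing in the car park produces it and the characters don't hear it — pure soundtrack.
So 3 of the 5 are diegetic: (2), (3), (4).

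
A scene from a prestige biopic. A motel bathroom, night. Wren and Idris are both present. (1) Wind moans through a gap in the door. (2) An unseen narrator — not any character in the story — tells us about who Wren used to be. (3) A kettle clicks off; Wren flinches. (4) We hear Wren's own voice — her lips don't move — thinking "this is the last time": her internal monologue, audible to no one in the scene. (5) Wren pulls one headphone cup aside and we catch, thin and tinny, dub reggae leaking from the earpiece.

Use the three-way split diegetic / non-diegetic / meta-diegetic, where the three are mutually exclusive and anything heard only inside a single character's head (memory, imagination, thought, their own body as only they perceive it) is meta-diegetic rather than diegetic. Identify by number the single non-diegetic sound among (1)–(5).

2

(1) is diegetic: it's the actual ambient sound of the location.
Sound (2): commentary laid over the scene from outside the fiction, so non-diegetic.
(3) an in-world source (a kettle); characters could hear it → diegetic.
Sound (4): it's Wren's unspoken thought, heard only by the audience via her subjectivity, so meta-diegetic.
(5) the headphones are an on-screen source → diegetic.
Only (2) is non-diegetic.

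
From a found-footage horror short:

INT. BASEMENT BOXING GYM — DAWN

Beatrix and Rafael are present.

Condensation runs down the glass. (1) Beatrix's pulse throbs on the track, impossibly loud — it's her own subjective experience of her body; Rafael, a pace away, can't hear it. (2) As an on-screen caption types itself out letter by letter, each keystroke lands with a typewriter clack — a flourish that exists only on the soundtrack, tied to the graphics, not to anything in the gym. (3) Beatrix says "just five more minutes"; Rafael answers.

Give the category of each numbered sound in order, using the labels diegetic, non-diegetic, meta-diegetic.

meta-diegetic, non-diegetic, diegetic

(1) is meta-diegetic: point-of-audition from inside Beatrix's body; not a sound in the room.
(2) it accompanies on-screen graphics, not anything inside the story world → non-diegetic.
(3) is diegetic: on-screen dialogue — Beatrix speaks and Rafael is there to hear.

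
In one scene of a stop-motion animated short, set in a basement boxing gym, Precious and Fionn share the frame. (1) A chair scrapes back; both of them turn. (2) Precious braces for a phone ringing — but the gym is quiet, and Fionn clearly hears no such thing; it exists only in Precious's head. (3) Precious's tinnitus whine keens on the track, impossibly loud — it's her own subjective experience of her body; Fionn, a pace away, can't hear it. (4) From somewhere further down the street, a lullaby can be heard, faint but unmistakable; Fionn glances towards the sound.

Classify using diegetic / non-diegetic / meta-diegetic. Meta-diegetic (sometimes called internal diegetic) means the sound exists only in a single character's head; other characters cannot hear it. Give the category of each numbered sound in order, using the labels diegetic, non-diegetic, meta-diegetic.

Sound (1): a chair is a real object/event in the scene's world, so diegetic.
Sound (2): Precious alone 'hears' it — an imagined sound, not present in the space, so meta-diegetic.
(3) a subjective body sound — Precious's private perception, inaudible to Fionn → meta-diegetic.
(4) the music has an off-screen but real-world source and a character hears it → diegetic.

diegetic, meta-diegetic, meta-diegetic, diegetic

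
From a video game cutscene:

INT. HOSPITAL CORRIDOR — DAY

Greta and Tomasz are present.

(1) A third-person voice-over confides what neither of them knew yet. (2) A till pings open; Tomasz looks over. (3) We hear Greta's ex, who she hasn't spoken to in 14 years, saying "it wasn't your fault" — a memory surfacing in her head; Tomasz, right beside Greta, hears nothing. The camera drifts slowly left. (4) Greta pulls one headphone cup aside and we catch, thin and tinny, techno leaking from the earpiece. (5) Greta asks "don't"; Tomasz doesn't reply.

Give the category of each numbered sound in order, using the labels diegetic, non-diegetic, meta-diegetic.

non-diegetic, diegetic, meta-diegetic, diegetic, diegetic

(1) is non-diegetic: the narrator exists outside the story world, addressing only the audience.
(2) the sound comes from a till physically present in the location → diegetic.
(3) is meta-diegetic: it's Greta's recollection rendered as sound; the other character can't hear it.
(4) is diegetic: the earpiece is a real device on Greta's head — source music.
(5) is diegetic: on-screen dialogue — Greta speaks and Tomasz is there to hear.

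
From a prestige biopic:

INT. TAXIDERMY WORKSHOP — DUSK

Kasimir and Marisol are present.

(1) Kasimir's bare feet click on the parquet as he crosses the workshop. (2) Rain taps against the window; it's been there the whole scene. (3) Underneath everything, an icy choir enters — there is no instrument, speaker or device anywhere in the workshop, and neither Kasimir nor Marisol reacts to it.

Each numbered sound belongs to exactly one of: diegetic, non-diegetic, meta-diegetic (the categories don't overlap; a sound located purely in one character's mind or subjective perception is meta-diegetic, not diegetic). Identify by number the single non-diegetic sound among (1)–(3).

3

Sound (1): a character's body making contact with the set — an in-world sound, so diegetic.
(2) ambient/room sound belonging to the story's physical space → diegetic.
(3) is non-diegetic: nothing in the workshop produces it and the characters don't hear it — pure soundtrack.
Only (3) is non-diegetic.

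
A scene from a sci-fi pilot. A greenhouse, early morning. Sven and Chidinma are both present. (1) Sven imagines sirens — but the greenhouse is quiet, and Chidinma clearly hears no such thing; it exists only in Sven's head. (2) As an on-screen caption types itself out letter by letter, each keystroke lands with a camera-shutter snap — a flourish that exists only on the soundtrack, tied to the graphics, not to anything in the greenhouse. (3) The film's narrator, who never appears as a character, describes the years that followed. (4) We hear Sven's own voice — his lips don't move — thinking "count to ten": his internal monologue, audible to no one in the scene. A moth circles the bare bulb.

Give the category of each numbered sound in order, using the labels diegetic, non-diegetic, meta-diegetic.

meta-diegetic, non-diegetic, non-diegetic, meta-diegetic

(1) is meta-diegetic: Sven alone 'hears' it — an imagined sound, not present in the space.
(2) sound married to a title/caption — outside the diegesis by definition → non-diegetic.
(3) external voice-over — not a character, not heard by anyone in the scene → non-diegetic.
Sound (4): it's Sven's unspoken thought, heard only by the audience via his subjectivity, so meta-diegetic.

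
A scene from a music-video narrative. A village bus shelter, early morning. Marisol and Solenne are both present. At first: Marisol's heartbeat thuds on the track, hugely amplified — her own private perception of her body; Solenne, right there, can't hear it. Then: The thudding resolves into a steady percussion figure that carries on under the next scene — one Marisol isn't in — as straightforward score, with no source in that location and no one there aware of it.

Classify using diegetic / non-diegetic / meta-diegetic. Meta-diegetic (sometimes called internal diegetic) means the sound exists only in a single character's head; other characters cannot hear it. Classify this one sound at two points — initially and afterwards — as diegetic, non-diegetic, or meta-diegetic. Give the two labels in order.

Initially: it's Marisol's subjective body sound, inaudible to Solenne → meta-diegetic.
Afterwards: detached from Marisol and playing as sourceless score over a scene she isn't in — for the audience only → non-diegetic.

meta-diegetic, non-diegetic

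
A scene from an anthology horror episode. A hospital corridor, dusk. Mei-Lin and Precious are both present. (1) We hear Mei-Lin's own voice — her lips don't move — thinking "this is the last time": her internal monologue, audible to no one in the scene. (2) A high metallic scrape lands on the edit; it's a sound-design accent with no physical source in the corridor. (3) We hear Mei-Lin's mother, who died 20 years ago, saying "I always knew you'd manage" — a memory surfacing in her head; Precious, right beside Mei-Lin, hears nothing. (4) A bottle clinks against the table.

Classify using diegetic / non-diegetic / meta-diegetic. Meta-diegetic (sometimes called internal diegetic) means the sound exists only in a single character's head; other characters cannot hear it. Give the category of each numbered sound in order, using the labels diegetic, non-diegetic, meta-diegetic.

meta-diegetic, non-diegetic, meta-diegetic, diegetic

Sound (1): Mei-Lin's thought-voice: a private mental sound no other character can hear, so meta-diegetic.
(2) is non-diegetic: nothing in the scene produces it; it's an accent added for the audience.
(3) the voice is a memory playing only inside Mei-Lin's mind; Precious can't hear it → meta-diegetic.
(4) the sound comes from a bottle physically present in the location → diegetic.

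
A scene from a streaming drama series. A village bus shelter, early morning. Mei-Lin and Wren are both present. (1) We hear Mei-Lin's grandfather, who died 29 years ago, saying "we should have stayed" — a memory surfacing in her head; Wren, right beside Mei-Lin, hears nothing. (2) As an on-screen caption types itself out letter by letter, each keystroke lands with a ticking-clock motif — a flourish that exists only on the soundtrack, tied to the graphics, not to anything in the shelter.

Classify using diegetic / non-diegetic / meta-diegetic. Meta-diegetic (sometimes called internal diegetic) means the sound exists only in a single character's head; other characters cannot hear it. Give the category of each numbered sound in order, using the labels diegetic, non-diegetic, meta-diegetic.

meta-diegetic, non-diegetic

(1) a remembered line, private to Mei-Lin — not present in the room, not audible to Wren → meta-diegetic.
(2) it accompanies on-screen graphics, not anything inside the story world → non-diegetic.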